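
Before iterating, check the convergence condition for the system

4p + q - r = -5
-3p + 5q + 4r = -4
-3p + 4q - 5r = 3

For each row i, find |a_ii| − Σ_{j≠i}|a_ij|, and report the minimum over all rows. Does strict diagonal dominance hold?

-2

row 1: |4| − (1+1) = 2
row 2: |5| − (3+4) = -2
row 3: |-5| − (3+4) = -2
minimum over rows = -2 → not strictly diagonally dominant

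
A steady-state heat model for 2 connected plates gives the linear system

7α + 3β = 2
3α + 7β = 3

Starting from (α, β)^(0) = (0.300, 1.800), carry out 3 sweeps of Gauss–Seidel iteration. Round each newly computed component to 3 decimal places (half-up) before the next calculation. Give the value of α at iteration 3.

0.104

Iteration 1:
  α = (2 - (3)·1.800) / (7) = -0.486
  β = (3 - (3)·-0.486) / (7) = 0.637
Iteration 2:
  α = (2 - (3)·0.637) / (7) = 0.013
  β = (3 - (3)·0.013) / (7) = 0.423
Iteration 3:
  α = (2 - (3)·0.423) / (7) = 0.104
  β = (3 - (3)·0.104) / (7) = 0.384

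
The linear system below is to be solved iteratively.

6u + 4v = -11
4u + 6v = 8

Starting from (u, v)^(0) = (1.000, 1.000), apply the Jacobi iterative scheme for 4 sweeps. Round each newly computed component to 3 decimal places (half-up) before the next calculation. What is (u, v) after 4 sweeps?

(-3.735, 3.889)

Iteration 1:
  u = (-11 - (4)·1.000) / (6) = -2.500
  v = (8 - (4)·1.000) / (6) = 0.667
Iteration 2:
  u = (-11 - (4)·0.667) / (6) = -2.278
  v = (8 - (4)·-2.500) / (6) = 3.000
Iteration 3:
  u = (-11 - (4)·3.000) / (6) = -3.833
  v = (8 - (4)·-2.278) / (6) = 2.852
Iteration 4:
  u = (-11 - (4)·2.852) / (6) = -3.735
  v = (8 - (4)·-3.833) / (6) = 3.889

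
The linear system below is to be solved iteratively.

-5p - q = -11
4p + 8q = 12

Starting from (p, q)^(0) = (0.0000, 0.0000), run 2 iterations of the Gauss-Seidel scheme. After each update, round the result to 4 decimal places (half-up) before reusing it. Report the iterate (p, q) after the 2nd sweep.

(2.1200, 0.4400)

Iteration 1:
  p = (-11 - (-1)·0.0000) / (-5) = 2.2000
  q = (12 - (4)·2.2000) / (8) = 0.4000
Iteration 2:
  p = (-11 - (-1)·0.4000) / (-5) = 2.1200
  q = (12 - (4)·2.1200) / (8) = 0.4400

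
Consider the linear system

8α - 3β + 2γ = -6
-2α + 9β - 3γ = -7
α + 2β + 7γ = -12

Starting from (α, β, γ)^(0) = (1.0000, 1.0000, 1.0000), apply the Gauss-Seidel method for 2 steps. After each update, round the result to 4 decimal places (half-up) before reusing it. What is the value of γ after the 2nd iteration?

-1.2285

Iteration 1:
  α = (-6 - (-3)·1.0000 - (2)·1.0000) / (8) = -0.6250
  β = (-7 - (-2)·-0.6250 - (-3)·1.0000) / (9) = -0.5833
  γ = (-12 - (1)·-0.6250 - (2)·-0.5833) / (7) = -1.4583
Iteration 2:
  α = (-6 - (-3)·-0.5833 - (2)·-1.4583) / (8) = -0.6042
  β = (-7 - (-2)·-0.6042 - (-3)·-1.4583) / (9) = -1.3981
  γ = (-12 - (1)·-0.6042 - (2)·-1.3981) / (7) = -1.2285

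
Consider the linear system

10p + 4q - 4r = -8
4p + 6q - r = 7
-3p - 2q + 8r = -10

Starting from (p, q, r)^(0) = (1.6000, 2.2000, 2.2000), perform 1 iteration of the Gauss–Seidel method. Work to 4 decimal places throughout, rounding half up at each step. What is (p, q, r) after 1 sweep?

(-0.8000, 2.0667, -1.0333)

Iteration 1:
  p = (-8 - (4)·2.2000 - (-4)·2.2000) / (10) = -0.8000
  q = (7 - (4)·-0.8000 - (-1)·2.2000) / (6) = 2.0667
  r = (-10 - (-3)·-0.8000 - (-2)·2.0667) / (8) = -1.0333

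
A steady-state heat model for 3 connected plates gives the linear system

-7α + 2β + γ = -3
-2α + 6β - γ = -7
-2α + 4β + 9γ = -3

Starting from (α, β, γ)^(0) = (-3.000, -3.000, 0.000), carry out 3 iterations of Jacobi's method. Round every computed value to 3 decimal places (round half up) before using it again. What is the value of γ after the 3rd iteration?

Iteration 1:
  α = (-3 - (2)·-3.000 - (1)·0.000) / (-7) = -0.429
  β = (-7 - (-2)·-3.000 - (-1)·0.000) / (6) = -2.167
  γ = (-3 - (-2)·-3.000 - (4)·-3.000) / (9) = 0.333
Iteration 2:
  α = (-3 - (2)·-2.167 - (1)·0.333) / (-7) = -0.143
  β = (-7 - (-2)·-0.429 - (-1)·0.333) / (6) = -1.254
  γ = (-3 - (-2)·-0.429 - (4)·-2.167) / (9) = 0.534
Iteration 3:
  α = (-3 - (2)·-1.254 - (1)·0.534) / (-7) = 0.147
  β = (-7 - (-2)·-0.143 - (-1)·0.534) / (6) = -1.125
  γ = (-3 - (-2)·-0.143 - (4)·-1.254) / (9) = 0.192

0.192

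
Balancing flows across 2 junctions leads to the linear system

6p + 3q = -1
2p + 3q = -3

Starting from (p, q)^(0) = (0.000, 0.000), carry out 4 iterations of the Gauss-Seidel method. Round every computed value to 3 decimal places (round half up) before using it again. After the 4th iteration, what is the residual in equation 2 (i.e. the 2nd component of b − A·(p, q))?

0.001

Iteration 1:
  p = (-1 - (3)·0.000) / (6) = -0.167
  q = (-3 - (2)·-0.167) / (3) = -0.889
Iteration 2:
  p = (-1 - (3)·-0.889) / (6) = 0.278
  q = (-3 - (2)·0.278) / (3) = -1.185
Iteration 3:
  p = (-1 - (3)·-1.185) / (6) = 0.426
  q = (-3 - (2)·0.426) / (3) = -1.284
Iteration 4:
  p = (-1 - (3)·-1.284) / (6) = 0.475
  q = (-3 - (2)·0.475) / (3) = -1.317
Residual b − A·x = (0.101, 0.001)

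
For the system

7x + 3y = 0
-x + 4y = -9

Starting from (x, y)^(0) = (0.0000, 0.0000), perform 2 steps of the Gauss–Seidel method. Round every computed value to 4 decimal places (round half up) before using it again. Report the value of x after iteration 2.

Iteration 1:
  x = (0 - (3)·0.0000) / (7) = 0.0000
  y = (-9 - (-1)·0.0000) / (4) = -2.2500
Iteration 2:
  x = (0 - (3)·-2.2500) / (7) = 0.9643
  y = (-9 - (-1)·0.9643) / (4) = -2.0089

0.9643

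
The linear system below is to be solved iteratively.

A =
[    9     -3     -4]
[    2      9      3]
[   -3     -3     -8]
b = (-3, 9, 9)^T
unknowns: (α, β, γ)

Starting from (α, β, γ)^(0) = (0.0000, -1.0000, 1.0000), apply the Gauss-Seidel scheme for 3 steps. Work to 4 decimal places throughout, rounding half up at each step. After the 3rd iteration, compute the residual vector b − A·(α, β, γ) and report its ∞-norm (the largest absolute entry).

0.3269

Iteration 1:
  α = (-3 - (-3)·-1.0000 - (-4)·1.0000) / (9) = -0.2222
  β = (9 - (2)·-0.2222 - (3)·1.0000) / (9) = 0.7160
  γ = (9 - (-3)·-0.2222 - (-3)·0.7160) / (-8) = -1.3102
Iteration 2:
  α = (-3 - (-3)·0.7160 - (-4)·-1.3102) / (9) = -0.6770
  β = (9 - (2)·-0.6770 - (3)·-1.3102) / (9) = 1.5872
  γ = (9 - (-3)·-0.6770 - (-3)·1.5872) / (-8) = -1.4663
Iteration 3:
  α = (-3 - (-3)·1.5872 - (-4)·-1.4663) / (9) = -0.4560
  β = (9 - (2)·-0.4560 - (3)·-1.4663) / (9) = 1.5901
  γ = (9 - (-3)·-0.4560 - (-3)·1.5901) / (-8) = -1.5503
Residual b − A·x = (-0.3269, 0.2520, -0.0001); ∞-norm = 0.3269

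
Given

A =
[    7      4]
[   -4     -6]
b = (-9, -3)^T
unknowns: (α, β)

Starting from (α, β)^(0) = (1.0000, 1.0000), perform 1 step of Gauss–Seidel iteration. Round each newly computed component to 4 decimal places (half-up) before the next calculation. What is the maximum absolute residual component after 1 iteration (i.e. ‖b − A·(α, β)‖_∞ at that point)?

2.9527

Iteration 1:
  α = (-9 - (4)·1.0000) / (7) = -1.8571
  β = (-3 - (-4)·-1.8571) / (-6) = 1.7381
Residual b − A·x = (-2.9527, 0.0002); ∞-norm = 2.9527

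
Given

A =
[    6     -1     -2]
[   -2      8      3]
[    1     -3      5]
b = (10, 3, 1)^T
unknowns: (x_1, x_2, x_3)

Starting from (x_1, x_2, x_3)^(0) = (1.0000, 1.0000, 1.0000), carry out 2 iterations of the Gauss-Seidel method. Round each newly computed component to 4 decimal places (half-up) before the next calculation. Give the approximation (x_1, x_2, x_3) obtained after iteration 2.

Iteration 1:
  x_1 = (10 - (-1)·1.0000 - (-2)·1.0000) / (6) = 2.1667
  x_2 = (3 - (-2)·2.1667 - (3)·1.0000) / (8) = 0.5417
  x_3 = (1 - (1)·2.1667 - (-3)·0.5417) / (5) = 0.0917
Iteration 2:
  x_1 = (10 - (-1)·0.5417 - (-2)·0.0917) / (6) = 1.7875
  x_2 = (3 - (-2)·1.7875 - (3)·0.0917) / (8) = 0.7875
  x_3 = (1 - (1)·1.7875 - (-3)·0.7875) / (5) = 0.3150

(1.7875, 0.7875, 0.3150)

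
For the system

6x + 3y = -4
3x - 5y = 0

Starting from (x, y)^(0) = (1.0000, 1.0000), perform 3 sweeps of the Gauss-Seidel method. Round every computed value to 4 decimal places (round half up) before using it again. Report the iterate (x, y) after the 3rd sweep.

(-0.5717, -0.3430)

Iteration 1:
  x = (-4 - (3)·1.0000) / (6) = -1.1667
  y = (0 - (3)·-1.1667) / (-5) = -0.7000
Iteration 2:
  x = (-4 - (3)·-0.7000) / (6) = -0.3167
  y = (0 - (3)·-0.3167) / (-5) = -0.1900
Iteration 3:
  x = (-4 - (3)·-0.1900) / (6) = -0.5717
  y = (0 - (3)·-0.5717) / (-5) = -0.3430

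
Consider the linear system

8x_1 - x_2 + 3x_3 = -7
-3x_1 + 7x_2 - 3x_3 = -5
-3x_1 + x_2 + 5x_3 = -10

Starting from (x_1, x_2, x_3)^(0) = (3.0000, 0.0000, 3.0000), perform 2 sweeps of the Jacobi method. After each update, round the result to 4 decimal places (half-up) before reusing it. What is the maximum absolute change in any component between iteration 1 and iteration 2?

3.5142

Iteration 1:
  x_1 = (-7 - (-1)·0.0000 - (3)·3.0000) / (8) = -2.0000
  x_2 = (-5 - (-3)·3.0000 - (-3)·3.0000) / (7) = 1.8571
  x_3 = (-10 - (-3)·3.0000 - (1)·0.0000) / (5) = -0.2000
Iteration 2:
  x_1 = (-7 - (-1)·1.8571 - (3)·-0.2000) / (8) = -0.5679
  x_2 = (-5 - (-3)·-2.0000 - (-3)·-0.2000) / (7) = -1.6571
  x_3 = (-10 - (-3)·-2.0000 - (1)·1.8571) / (5) = -3.5714
Change: (1.4321, -3.5142, -3.3714) → max |·| = 3.5142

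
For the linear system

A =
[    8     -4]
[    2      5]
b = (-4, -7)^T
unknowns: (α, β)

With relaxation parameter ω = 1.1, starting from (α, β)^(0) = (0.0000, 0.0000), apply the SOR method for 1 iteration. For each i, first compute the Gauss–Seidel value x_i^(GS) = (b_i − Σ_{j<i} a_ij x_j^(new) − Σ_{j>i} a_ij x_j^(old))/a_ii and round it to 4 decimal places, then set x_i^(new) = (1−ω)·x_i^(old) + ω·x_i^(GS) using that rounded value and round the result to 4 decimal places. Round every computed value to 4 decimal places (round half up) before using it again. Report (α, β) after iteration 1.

(-0.5500, -1.2980)

Iteration 1:
  α: GS value = (-4 - (-4)·0.0000) / (8) = -0.5000;  α ← (1−ω)·0.0000 + ω·-0.5000 = -0.5500
  β: GS value = (-7 - (2)·-0.5500) / (5) = -1.1800;  β ← (1−ω)·0.0000 + ω·-1.1800 = -1.2980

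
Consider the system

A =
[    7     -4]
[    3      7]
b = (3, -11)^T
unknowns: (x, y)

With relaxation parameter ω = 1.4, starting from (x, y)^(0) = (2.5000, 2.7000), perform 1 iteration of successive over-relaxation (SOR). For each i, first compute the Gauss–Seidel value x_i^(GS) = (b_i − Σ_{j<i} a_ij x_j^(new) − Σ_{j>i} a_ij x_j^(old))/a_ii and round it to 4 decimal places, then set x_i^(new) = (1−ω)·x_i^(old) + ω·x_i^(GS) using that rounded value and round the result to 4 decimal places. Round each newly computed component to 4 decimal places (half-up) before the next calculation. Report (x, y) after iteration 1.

Iteration 1:
  x: GS value = (3 - (-4)·2.7000) / (7) = 1.9714;  x ← (1−ω)·2.5000 + ω·1.9714 = 1.7600
  y: GS value = (-11 - (3)·1.7600) / (7) = -2.3257;  y ← (1−ω)·2.7000 + ω·-2.3257 = -4.3360

(1.7600, -4.3360)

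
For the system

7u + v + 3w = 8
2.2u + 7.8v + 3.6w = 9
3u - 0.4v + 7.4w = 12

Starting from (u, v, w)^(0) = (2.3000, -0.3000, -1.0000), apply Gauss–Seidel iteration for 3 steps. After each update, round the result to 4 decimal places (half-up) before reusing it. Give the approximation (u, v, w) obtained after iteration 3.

(0.4534, 0.3646, 1.4575)

Iteration 1:
  u = (8 - (1)·-0.3000 - (3)·-1.0000) / (7) = 1.6143
  v = (9 - (2.2)·1.6143 - (3.6)·-1.0000) / (7.8) = 1.1601
  w = (12 - (3)·1.6143 - (-0.4)·1.1601) / (7.4) = 1.0299
Iteration 2:
  u = (8 - (1)·1.1601 - (3)·1.0299) / (7) = 0.5357
  v = (9 - (2.2)·0.5357 - (3.6)·1.0299) / (7.8) = 0.5274
  w = (12 - (3)·0.5357 - (-0.4)·0.5274) / (7.4) = 1.4330
Iteration 3:
  u = (8 - (1)·0.5274 - (3)·1.4330) / (7) = 0.4534
  v = (9 - (2.2)·0.4534 - (3.6)·1.4330) / (7.8) = 0.3646
  w = (12 - (3)·0.4534 - (-0.4)·0.3646) / (7.4) = 1.4575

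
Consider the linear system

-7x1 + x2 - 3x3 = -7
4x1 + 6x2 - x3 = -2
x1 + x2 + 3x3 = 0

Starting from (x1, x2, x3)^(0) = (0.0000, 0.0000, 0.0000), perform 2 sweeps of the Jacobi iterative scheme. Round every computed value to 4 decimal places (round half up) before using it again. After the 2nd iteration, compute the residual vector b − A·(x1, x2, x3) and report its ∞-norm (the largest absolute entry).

0.7142

Iteration 1:
  x1 = (-7 - (1)·0.0000 - (-3)·0.0000) / (-7) = 1.0000
  x2 = (-2 - (4)·0.0000 - (-1)·0.0000) / (6) = -0.3333
  x3 = (0 - (1)·0.0000 - (1)·0.0000) / (3) = 0.0000
Iteration 2:
  x1 = (-7 - (1)·-0.3333 - (-3)·0.0000) / (-7) = 0.9524
  x2 = (-2 - (4)·1.0000 - (-1)·0.0000) / (6) = -1.0000
  x3 = (0 - (1)·1.0000 - (1)·-0.3333) / (3) = -0.2222
Residual b − A·x = (0.0002, -0.0318, 0.7142); ∞-norm = 0.7142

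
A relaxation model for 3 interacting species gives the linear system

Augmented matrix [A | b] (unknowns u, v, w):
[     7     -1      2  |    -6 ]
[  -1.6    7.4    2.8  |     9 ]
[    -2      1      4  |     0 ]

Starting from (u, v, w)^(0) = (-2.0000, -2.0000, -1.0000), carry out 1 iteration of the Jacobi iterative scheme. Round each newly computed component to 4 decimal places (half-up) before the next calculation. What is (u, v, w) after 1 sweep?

(-0.8571, 1.1622, -0.5000)

Iteration 1:
  u = (-6 - (-1)·-2.0000 - (2)·-1.0000) / (7) = -0.8571
  v = (9 - (-1.6)·-2.0000 - (2.8)·-1.0000) / (7.4) = 1.1622
  w = (0 - (-2)·-2.0000 - (1)·-2.0000) / (4) = -0.5000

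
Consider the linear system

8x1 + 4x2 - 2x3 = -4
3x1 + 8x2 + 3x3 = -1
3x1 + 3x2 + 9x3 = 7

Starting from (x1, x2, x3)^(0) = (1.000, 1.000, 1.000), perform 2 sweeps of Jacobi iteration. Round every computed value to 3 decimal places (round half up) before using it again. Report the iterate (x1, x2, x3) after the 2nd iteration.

(-0.035, 0.115, 1.319)

Iteration 1:
  x1 = (-4 - (4)·1.000 - (-2)·1.000) / (8) = -0.750
  x2 = (-1 - (3)·1.000 - (3)·1.000) / (8) = -0.875
  x3 = (7 - (3)·1.000 - (3)·1.000) / (9) = 0.111
Iteration 2:
  x1 = (-4 - (4)·-0.875 - (-2)·0.111) / (8) = -0.035
  x2 = (-1 - (3)·-0.750 - (3)·0.111) / (8) = 0.115
  x3 = (7 - (3)·-0.750 - (3)·-0.875) / (9) = 1.319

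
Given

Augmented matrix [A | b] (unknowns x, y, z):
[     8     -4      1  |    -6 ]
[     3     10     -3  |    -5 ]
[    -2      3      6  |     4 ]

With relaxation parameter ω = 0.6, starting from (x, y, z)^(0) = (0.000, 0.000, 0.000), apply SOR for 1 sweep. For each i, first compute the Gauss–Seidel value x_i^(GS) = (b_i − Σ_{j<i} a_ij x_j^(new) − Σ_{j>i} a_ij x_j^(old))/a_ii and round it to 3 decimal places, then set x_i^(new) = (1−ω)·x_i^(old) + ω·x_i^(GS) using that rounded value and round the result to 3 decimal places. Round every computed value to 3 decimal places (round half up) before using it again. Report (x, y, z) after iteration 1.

(-0.450, -0.219, 0.376)

Iteration 1:
  x: GS value = (-6 - (-4)·0.000 - (1)·0.000) / (8) = -0.750;  x ← (1−ω)·0.000 + ω·-0.750 = -0.450
  y: GS value = (-5 - (3)·-0.450 - (-3)·0.000) / (10) = -0.365;  y ← (1−ω)·0.000 + ω·-0.365 = -0.219
  z: GS value = (4 - (-2)·-0.450 - (3)·-0.219) / (6) = 0.626;  z ← (1−ω)·0.000 + ω·0.626 = 0.376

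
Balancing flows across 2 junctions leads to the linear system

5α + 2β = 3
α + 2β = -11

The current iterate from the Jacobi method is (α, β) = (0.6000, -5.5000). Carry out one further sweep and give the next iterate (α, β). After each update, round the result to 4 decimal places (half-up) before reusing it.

One sweep:
  α = (3 - (2)·-5.5000) / (5) = 2.8000
  β = (-11 - (1)·0.6000) / (2) = -5.8000

(2.8000, -5.8000)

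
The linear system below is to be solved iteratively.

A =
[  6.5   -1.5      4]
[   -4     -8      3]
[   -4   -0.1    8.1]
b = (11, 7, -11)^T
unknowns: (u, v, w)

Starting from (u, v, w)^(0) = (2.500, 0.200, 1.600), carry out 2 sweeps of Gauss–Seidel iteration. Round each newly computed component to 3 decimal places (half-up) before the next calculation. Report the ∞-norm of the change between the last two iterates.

Iteration 1:
  u = (11 - (-1.5)·0.200 - (4)·1.600) / (6.5) = 0.754
  v = (7 - (-4)·0.754 - (3)·1.600) / (-8) = -0.652
  w = (-11 - (-4)·0.754 - (-0.1)·-0.652) / (8.1) = -0.994
Iteration 2:
  u = (11 - (-1.5)·-0.652 - (4)·-0.994) / (6.5) = 2.154
  v = (7 - (-4)·2.154 - (3)·-0.994) / (-8) = -2.325
  w = (-11 - (-4)·2.154 - (-0.1)·-2.325) / (8.1) = -0.323
Change: (1.400, -1.673, 0.671) → max |·| = 1.673

1.673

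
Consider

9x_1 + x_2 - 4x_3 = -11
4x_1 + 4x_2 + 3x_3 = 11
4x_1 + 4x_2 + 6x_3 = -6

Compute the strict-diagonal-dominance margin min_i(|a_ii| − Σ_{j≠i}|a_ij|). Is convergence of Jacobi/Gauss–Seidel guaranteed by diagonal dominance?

row 1: |9| − (1+4) = 4
row 2: |4| − (4+3) = -3
row 3: |6| − (4+4) = -2
minimum over rows = -3 → not strictly diagonally dominant

-3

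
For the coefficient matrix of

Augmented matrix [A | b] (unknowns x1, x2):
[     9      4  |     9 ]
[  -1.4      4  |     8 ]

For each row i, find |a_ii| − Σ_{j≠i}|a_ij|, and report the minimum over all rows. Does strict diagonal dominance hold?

2.6

row 1: |9| − (4) = 5
row 2: |4| − (1.4) = 2.6
minimum over rows = 2.6 → strictly diagonally dominant (convergence guaranteed)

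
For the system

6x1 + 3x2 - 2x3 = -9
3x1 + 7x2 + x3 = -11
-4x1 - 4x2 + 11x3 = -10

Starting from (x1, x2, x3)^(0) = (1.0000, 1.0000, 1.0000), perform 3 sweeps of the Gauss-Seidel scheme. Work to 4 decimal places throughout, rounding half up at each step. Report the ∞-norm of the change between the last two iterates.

Iteration 1:
  x1 = (-9 - (3)·1.0000 - (-2)·1.0000) / (6) = -1.6667
  x2 = (-11 - (3)·-1.6667 - (1)·1.0000) / (7) = -1.0000
  x3 = (-10 - (-4)·-1.6667 - (-4)·-1.0000) / (11) = -1.8788
Iteration 2:
  x1 = (-9 - (3)·-1.0000 - (-2)·-1.8788) / (6) = -1.6263
  x2 = (-11 - (3)·-1.6263 - (1)·-1.8788) / (7) = -0.6060
  x3 = (-10 - (-4)·-1.6263 - (-4)·-0.6060) / (11) = -1.7208
Iteration 3:
  x1 = (-9 - (3)·-0.6060 - (-2)·-1.7208) / (6) = -1.7706
  x2 = (-11 - (3)·-1.7706 - (1)·-1.7208) / (7) = -0.5668
  x3 = (-10 - (-4)·-1.7706 - (-4)·-0.5668) / (11) = -1.7591
Change: (-0.1443, 0.0392, -0.0383) → max |·| = 0.1443

0.1443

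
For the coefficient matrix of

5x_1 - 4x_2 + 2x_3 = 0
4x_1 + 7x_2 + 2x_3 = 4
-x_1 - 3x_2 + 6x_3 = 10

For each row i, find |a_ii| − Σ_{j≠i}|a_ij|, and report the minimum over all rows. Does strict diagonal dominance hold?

row 1: |5| − (4+2) = -1
row 2: |7| − (4+2) = 1
row 3: |6| − (1+3) = 2
minimum over rows = -1 → not strictly diagonally dominant

-1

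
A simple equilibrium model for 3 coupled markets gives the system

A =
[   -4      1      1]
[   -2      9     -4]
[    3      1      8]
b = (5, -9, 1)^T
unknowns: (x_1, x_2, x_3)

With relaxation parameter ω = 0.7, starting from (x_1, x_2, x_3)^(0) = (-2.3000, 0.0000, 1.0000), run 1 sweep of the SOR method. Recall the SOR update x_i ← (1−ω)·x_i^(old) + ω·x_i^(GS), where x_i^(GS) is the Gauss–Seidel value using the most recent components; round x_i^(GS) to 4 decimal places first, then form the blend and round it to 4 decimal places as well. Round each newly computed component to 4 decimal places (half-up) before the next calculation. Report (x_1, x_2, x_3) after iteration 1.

Iteration 1:
  x_1: GS value = (5 - (1)·0.0000 - (1)·1.0000) / (-4) = -1.0000;  x_1 ← (1−ω)·-2.3000 + ω·-1.0000 = -1.3900
  x_2: GS value = (-9 - (-2)·-1.3900 - (-4)·1.0000) / (9) = -0.8644;  x_2 ← (1−ω)·0.0000 + ω·-0.8644 = -0.6051
  x_3: GS value = (1 - (3)·-1.3900 - (1)·-0.6051) / (8) = 0.7219;  x_3 ← (1−ω)·1.0000 + ω·0.7219 = 0.8053

(-1.3900, -0.6051, 0.8053)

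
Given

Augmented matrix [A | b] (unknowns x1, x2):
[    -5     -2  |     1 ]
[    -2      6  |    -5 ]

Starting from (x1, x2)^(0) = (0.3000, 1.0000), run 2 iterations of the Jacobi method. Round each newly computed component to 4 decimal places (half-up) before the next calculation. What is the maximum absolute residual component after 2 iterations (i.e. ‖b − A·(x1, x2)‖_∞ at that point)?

Iteration 1:
  x1 = (1 - (-2)·1.0000) / (-5) = -0.6000
  x2 = (-5 - (-2)·0.3000) / (6) = -0.7333
Iteration 2:
  x1 = (1 - (-2)·-0.7333) / (-5) = 0.0933
  x2 = (-5 - (-2)·-0.6000) / (6) = -1.0333
Residual b − A·x = (-0.6001, 1.3864); ∞-norm = 1.3864

1.3864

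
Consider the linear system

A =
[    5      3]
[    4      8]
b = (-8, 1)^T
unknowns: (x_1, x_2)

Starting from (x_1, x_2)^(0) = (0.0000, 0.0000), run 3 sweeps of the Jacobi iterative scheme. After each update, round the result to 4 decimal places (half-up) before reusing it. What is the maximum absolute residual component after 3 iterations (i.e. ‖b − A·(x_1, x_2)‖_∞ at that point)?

Iteration 1:
  x_1 = (-8 - (3)·0.0000) / (5) = -1.6000
  x_2 = (1 - (4)·0.0000) / (8) = 0.1250
Iteration 2:
  x_1 = (-8 - (3)·0.1250) / (5) = -1.6750
  x_2 = (1 - (4)·-1.6000) / (8) = 0.9250
Iteration 3:
  x_1 = (-8 - (3)·0.9250) / (5) = -2.1550
  x_2 = (1 - (4)·-1.6750) / (8) = 0.9625
Residual b − A·x = (-0.1125, 1.9200); ∞-norm = 1.9200

1.9200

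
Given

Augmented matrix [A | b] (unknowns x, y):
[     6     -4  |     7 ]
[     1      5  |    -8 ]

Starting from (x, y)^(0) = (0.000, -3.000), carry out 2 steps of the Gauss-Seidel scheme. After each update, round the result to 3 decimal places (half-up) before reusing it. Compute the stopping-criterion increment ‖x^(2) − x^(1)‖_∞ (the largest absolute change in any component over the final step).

1.044

Iteration 1:
  x = (7 - (-4)·-3.000) / (6) = -0.833
  y = (-8 - (1)·-0.833) / (5) = -1.433
Iteration 2:
  x = (7 - (-4)·-1.433) / (6) = 0.211
  y = (-8 - (1)·0.211) / (5) = -1.642
Change: (1.044, -0.209) → max |·| = 1.044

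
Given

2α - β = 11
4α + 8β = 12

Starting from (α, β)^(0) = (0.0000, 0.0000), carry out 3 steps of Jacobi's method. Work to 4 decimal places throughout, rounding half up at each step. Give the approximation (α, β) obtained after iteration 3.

Iteration 1:
  α = (11 - (-1)·0.0000) / (2) = 5.5000
  β = (12 - (4)·0.0000) / (8) = 1.5000
Iteration 2:
  α = (11 - (-1)·1.5000) / (2) = 6.2500
  β = (12 - (4)·5.5000) / (8) = -1.2500
Iteration 3:
  α = (11 - (-1)·-1.2500) / (2) = 4.8750
  β = (12 - (4)·6.2500) / (8) = -1.6250

(4.8750, -1.6250)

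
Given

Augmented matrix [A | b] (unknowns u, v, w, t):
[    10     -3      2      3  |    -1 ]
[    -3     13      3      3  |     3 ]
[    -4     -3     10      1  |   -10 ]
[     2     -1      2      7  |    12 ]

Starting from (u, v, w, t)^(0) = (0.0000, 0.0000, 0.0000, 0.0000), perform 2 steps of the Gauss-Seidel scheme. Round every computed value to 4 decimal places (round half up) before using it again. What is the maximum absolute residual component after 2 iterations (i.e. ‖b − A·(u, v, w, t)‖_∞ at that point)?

0.7932

Iteration 1:
  u = (-1 - (-3)·0.0000 - (2)·0.0000 - (3)·0.0000) / (10) = -0.1000
  v = (3 - (-3)·-0.1000 - (3)·0.0000 - (3)·0.0000) / (13) = 0.2077
  w = (-10 - (-4)·-0.1000 - (-3)·0.2077 - (1)·0.0000) / (10) = -0.9777
  t = (12 - (2)·-0.1000 - (-1)·0.2077 - (2)·-0.9777) / (7) = 2.0519
Iteration 2:
  u = (-1 - (-3)·0.2077 - (2)·-0.9777 - (3)·2.0519) / (10) = -0.4577
  v = (3 - (-3)·-0.4577 - (3)·-0.9777 - (3)·2.0519) / (13) = -0.1227
  w = (-10 - (-4)·-0.4577 - (-3)·-0.1227 - (1)·2.0519) / (10) = -1.4251
  t = (12 - (2)·-0.4577 - (-1)·-0.1227 - (2)·-1.4251) / (7) = 2.2347
Residual b − A·x = (-0.6450, 0.7932, -0.1826, 0.0000); ∞-norm = 0.7932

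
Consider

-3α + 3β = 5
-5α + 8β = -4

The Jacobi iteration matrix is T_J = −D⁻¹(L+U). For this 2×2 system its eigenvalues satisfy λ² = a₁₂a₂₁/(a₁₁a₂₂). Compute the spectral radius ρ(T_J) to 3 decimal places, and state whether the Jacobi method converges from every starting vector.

a₁₂a₂₁/(a₁₁a₂₂) = (3)·(-5) / ((-3)·(8)) = 0.625000
ρ = √|0.625000| = √0.625000 = 0.791
ρ < 1, so Jacobi converges

0.791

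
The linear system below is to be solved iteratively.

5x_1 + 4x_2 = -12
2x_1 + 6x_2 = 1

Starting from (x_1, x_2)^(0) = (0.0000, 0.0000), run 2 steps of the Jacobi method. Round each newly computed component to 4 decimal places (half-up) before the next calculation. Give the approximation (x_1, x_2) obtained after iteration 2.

(-2.5334, 0.9667)

Iteration 1:
  x_1 = (-12 - (4)·0.0000) / (5) = -2.4000
  x_2 = (1 - (2)·0.0000) / (6) = 0.1667
Iteration 2:
  x_1 = (-12 - (4)·0.1667) / (5) = -2.5334
  x_2 = (1 - (2)·-2.4000) / (6) = 0.9667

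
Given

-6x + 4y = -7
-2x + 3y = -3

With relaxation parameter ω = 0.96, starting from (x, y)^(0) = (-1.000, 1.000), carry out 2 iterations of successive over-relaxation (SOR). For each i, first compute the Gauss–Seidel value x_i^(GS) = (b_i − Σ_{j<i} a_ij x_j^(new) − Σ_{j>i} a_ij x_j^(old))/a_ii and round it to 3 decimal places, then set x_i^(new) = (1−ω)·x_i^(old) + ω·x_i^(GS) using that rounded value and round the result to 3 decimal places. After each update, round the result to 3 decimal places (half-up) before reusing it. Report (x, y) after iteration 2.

Iteration 1:
  x: GS value = (-7 - (4)·1.000) / (-6) = 1.833;  x ← (1−ω)·-1.000 + ω·1.833 = 1.720
  y: GS value = (-3 - (-2)·1.720) / (3) = 0.147;  y ← (1−ω)·1.000 + ω·0.147 = 0.181
Iteration 2:
  x: GS value = (-7 - (4)·0.181) / (-6) = 1.287;  x ← (1−ω)·1.720 + ω·1.287 = 1.304
  y: GS value = (-3 - (-2)·1.304) / (3) = -0.131;  y ← (1−ω)·0.181 + ω·-0.131 = -0.119

(1.304, -0.119)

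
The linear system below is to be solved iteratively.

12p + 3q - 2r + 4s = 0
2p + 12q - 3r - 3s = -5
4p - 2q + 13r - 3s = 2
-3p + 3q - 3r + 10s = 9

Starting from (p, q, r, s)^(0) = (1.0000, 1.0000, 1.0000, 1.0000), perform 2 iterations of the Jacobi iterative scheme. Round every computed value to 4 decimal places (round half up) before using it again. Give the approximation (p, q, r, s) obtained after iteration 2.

(-0.3407, 0.0105, 0.5462, 0.8692)

Iteration 1:
  p = (0 - (3)·1.0000 - (-2)·1.0000 - (4)·1.0000) / (12) = -0.4167
  q = (-5 - (2)·1.0000 - (-3)·1.0000 - (-3)·1.0000) / (12) = -0.0833
  r = (2 - (4)·1.0000 - (-2)·1.0000 - (-3)·1.0000) / (13) = 0.2308
  s = (9 - (-3)·1.0000 - (3)·1.0000 - (-3)·1.0000) / (10) = 1.2000
Iteration 2:
  p = (0 - (3)·-0.0833 - (-2)·0.2308 - (4)·1.2000) / (12) = -0.3407
  q = (-5 - (2)·-0.4167 - (-3)·0.2308 - (-3)·1.2000) / (12) = 0.0105
  r = (2 - (4)·-0.4167 - (-2)·-0.0833 - (-3)·1.2000) / (13) = 0.5462
  s = (9 - (-3)·-0.4167 - (3)·-0.0833 - (-3)·0.2308) / (10) = 0.8692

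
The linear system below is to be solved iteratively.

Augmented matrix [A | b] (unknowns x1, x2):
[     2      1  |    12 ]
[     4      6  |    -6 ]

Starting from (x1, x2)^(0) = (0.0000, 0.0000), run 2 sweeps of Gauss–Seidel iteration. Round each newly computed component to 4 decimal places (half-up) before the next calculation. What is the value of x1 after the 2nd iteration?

8.5000

Iteration 1:
  x1 = (12 - (1)·0.0000) / (2) = 6.0000
  x2 = (-6 - (4)·6.0000) / (6) = -5.0000
Iteration 2:
  x1 = (12 - (1)·-5.0000) / (2) = 8.5000
  x2 = (-6 - (4)·8.5000) / (6) = -6.6667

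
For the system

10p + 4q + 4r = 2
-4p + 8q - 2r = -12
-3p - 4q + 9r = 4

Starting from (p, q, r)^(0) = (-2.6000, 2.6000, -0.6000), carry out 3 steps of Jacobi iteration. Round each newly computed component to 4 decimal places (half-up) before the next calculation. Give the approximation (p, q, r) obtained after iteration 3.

Iteration 1:
  p = (2 - (4)·2.6000 - (4)·-0.6000) / (10) = -0.6000
  q = (-12 - (-4)·-2.6000 - (-2)·-0.6000) / (8) = -2.9500
  r = (4 - (-3)·-2.6000 - (-4)·2.6000) / (9) = 0.7333
Iteration 2:
  p = (2 - (4)·-2.9500 - (4)·0.7333) / (10) = 1.0867
  q = (-12 - (-4)·-0.6000 - (-2)·0.7333) / (8) = -1.6167
  r = (4 - (-3)·-0.6000 - (-4)·-2.9500) / (9) = -1.0667
Iteration 3:
  p = (2 - (4)·-1.6167 - (4)·-1.0667) / (10) = 1.2734
  q = (-12 - (-4)·1.0867 - (-2)·-1.0667) / (8) = -1.2233
  r = (4 - (-3)·1.0867 - (-4)·-1.6167) / (9) = 0.0881

(1.2734, -1.2233, 0.0881)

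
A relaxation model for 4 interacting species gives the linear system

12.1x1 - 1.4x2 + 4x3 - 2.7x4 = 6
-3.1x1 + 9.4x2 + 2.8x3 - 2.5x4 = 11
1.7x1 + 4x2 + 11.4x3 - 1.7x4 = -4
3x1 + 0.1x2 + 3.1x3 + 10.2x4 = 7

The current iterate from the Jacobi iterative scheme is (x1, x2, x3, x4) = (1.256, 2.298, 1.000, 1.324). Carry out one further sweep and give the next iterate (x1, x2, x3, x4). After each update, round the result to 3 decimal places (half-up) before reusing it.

One sweep:
  x1 = (6 - (-1.4)·2.298 - (4)·1.000 - (-2.7)·1.324) / (12.1) = 0.727
  x2 = (11 - (-3.1)·1.256 - (2.8)·1.000 - (-2.5)·1.324) / (9.4) = 1.639
  x3 = (-4 - (1.7)·1.256 - (4)·2.298 - (-1.7)·1.324) / (11.4) = -1.147
  x4 = (7 - (3)·1.256 - (0.1)·2.298 - (3.1)·1.000) / (10.2) = -0.010

(0.727, 1.639, -1.147, -0.010)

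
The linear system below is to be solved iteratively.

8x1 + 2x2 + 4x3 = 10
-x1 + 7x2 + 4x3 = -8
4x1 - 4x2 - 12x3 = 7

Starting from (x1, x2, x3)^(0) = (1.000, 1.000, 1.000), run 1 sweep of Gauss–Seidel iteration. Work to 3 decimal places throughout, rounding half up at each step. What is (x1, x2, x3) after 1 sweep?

Iteration 1:
  x1 = (10 - (2)·1.000 - (4)·1.000) / (8) = 0.500
  x2 = (-8 - (-1)·0.500 - (4)·1.000) / (7) = -1.643
  x3 = (7 - (4)·0.500 - (-4)·-1.643) / (-12) = 0.131

(0.500, -1.643, 0.131)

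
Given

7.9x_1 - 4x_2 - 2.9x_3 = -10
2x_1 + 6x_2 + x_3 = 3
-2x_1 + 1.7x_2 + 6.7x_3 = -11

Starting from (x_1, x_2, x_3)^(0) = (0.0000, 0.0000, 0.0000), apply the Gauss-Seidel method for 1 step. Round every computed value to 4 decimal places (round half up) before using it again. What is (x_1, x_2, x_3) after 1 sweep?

(-1.2658, 0.9219, -2.2536)

Iteration 1:
  x_1 = (-10 - (-4)·0.0000 - (-2.9)·0.0000) / (7.9) = -1.2658
  x_2 = (3 - (2)·-1.2658 - (1)·0.0000) / (6) = 0.9219
  x_3 = (-11 - (-2)·-1.2658 - (1.7)·0.9219) / (6.7) = -2.2536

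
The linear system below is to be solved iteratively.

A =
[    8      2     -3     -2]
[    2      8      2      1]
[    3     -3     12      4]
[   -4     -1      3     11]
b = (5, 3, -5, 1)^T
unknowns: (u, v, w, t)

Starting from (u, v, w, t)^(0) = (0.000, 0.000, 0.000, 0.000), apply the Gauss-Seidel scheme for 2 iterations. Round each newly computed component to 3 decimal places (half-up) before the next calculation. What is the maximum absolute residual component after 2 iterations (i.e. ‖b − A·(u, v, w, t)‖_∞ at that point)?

0.530

Iteration 1:
  u = (5 - (2)·0.000 - (-3)·0.000 - (-2)·0.000) / (8) = 0.625
  v = (3 - (2)·0.625 - (2)·0.000 - (1)·0.000) / (8) = 0.219
  w = (-5 - (3)·0.625 - (-3)·0.219 - (4)·0.000) / (12) = -0.518
  t = (1 - (-4)·0.625 - (-1)·0.219 - (3)·-0.518) / (11) = 0.479
Iteration 2:
  u = (5 - (2)·0.219 - (-3)·-0.518 - (-2)·0.479) / (8) = 0.496
  v = (3 - (2)·0.496 - (2)·-0.518 - (1)·0.479) / (8) = 0.321
  w = (-5 - (3)·0.496 - (-3)·0.321 - (4)·0.479) / (12) = -0.620
  t = (1 - (-4)·0.496 - (-1)·0.321 - (3)·-0.620) / (11) = 0.470
Residual b − A·x = (-0.530, 0.210, 0.035, -0.005); ∞-norm = 0.530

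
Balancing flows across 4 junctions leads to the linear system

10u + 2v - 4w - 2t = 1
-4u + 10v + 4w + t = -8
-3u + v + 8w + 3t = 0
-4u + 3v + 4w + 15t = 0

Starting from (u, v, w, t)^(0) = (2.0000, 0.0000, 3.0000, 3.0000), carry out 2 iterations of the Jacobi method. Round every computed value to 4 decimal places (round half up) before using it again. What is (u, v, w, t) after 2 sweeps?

(0.1967, 0.1367, 1.0000, 0.9067)

Iteration 1:
  u = (1 - (2)·0.0000 - (-4)·3.0000 - (-2)·3.0000) / (10) = 1.9000
  v = (-8 - (-4)·2.0000 - (4)·3.0000 - (1)·3.0000) / (10) = -1.5000
  w = (0 - (-3)·2.0000 - (1)·0.0000 - (3)·3.0000) / (8) = -0.3750
  t = (0 - (-4)·2.0000 - (3)·0.0000 - (4)·3.0000) / (15) = -0.2667
Iteration 2:
  u = (1 - (2)·-1.5000 - (-4)·-0.3750 - (-2)·-0.2667) / (10) = 0.1967
  v = (-8 - (-4)·1.9000 - (4)·-0.3750 - (1)·-0.2667) / (10) = 0.1367
  w = (0 - (-3)·1.9000 - (1)·-1.5000 - (3)·-0.2667) / (8) = 1.0000
  t = (0 - (-4)·1.9000 - (3)·-1.5000 - (4)·-0.3750) / (15) = 0.9067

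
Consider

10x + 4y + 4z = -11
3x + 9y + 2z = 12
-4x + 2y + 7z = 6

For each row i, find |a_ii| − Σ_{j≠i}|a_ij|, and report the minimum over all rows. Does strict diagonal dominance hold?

1

row 1: |10| − (4+4) = 2
row 2: |9| − (3+2) = 4
row 3: |7| − (4+2) = 1
minimum over rows = 1 → strictly diagonally dominant (convergence guaranteed)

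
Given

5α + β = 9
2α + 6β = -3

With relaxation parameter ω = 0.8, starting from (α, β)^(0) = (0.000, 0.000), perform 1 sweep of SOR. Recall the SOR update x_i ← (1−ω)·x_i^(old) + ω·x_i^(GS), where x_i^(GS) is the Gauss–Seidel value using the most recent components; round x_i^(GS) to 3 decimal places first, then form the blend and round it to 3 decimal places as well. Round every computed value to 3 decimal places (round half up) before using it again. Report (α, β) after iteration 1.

Iteration 1:
  α: GS value = (9 - (1)·0.000) / (5) = 1.800;  α ← (1−ω)·0.000 + ω·1.800 = 1.440
  β: GS value = (-3 - (2)·1.440) / (6) = -0.980;  β ← (1−ω)·0.000 + ω·-0.980 = -0.784

(1.440, -0.784)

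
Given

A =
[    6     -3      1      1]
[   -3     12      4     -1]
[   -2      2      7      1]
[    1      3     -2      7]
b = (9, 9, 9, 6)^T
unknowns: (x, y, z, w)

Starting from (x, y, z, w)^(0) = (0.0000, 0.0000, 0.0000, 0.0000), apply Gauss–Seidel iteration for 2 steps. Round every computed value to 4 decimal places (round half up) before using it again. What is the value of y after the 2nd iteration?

Iteration 1:
  x = (9 - (-3)·0.0000 - (1)·0.0000 - (1)·0.0000) / (6) = 1.5000
  y = (9 - (-3)·1.5000 - (4)·0.0000 - (-1)·0.0000) / (12) = 1.1250
  z = (9 - (-2)·1.5000 - (2)·1.1250 - (1)·0.0000) / (7) = 1.3929
  w = (6 - (1)·1.5000 - (3)·1.1250 - (-2)·1.3929) / (7) = 0.5587
Iteration 2:
  x = (9 - (-3)·1.1250 - (1)·1.3929 - (1)·0.5587) / (6) = 1.7372
  y = (9 - (-3)·1.7372 - (4)·1.3929 - (-1)·0.5587) / (12) = 0.7666
  z = (9 - (-2)·1.7372 - (2)·0.7666 - (1)·0.5587) / (7) = 1.4832
  w = (6 - (1)·1.7372 - (3)·0.7666 - (-2)·1.4832) / (7) = 0.7042

0.7666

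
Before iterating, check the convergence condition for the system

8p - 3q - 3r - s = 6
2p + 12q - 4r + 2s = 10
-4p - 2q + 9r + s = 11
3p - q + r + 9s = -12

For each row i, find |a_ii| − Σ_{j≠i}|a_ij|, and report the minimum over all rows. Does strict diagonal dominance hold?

1

row 1: |8| − (3+3+1) = 1
row 2: |12| − (2+4+2) = 4
row 3: |9| − (4+2+1) = 2
row 4: |9| − (3+1+1) = 4
minimum over rows = 1 → strictly diagonally dominant (convergence guaranteed)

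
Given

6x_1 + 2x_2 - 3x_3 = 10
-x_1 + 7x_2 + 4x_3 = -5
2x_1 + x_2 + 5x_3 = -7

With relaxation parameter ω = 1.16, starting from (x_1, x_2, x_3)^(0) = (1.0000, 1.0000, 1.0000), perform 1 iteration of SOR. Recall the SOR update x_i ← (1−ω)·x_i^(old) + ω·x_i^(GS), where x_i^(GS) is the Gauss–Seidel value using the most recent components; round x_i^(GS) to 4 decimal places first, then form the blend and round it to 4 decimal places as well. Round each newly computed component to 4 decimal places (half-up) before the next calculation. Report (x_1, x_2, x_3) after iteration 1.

(1.9666, -1.3256, -2.3889)

Iteration 1:
  x_1: GS value = (10 - (2)·1.0000 - (-3)·1.0000) / (6) = 1.8333;  x_1 ← (1−ω)·1.0000 + ω·1.8333 = 1.9666
  x_2: GS value = (-5 - (-1)·1.9666 - (4)·1.0000) / (7) = -1.0048;  x_2 ← (1−ω)·1.0000 + ω·-1.0048 = -1.3256
  x_3: GS value = (-7 - (2)·1.9666 - (1)·-1.3256) / (5) = -1.9215;  x_3 ← (1−ω)·1.0000 + ω·-1.9215 = -2.3889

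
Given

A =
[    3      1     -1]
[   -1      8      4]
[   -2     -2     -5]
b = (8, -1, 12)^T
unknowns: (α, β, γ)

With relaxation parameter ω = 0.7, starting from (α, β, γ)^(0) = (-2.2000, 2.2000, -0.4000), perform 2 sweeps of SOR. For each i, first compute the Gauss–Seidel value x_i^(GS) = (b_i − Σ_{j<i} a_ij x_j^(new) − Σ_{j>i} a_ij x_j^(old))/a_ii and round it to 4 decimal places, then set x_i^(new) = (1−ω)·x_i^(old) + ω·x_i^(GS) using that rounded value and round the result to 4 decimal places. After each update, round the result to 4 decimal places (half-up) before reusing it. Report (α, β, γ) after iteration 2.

Iteration 1:
  α: GS value = (8 - (1)·2.2000 - (-1)·-0.4000) / (3) = 1.8000;  α ← (1−ω)·-2.2000 + ω·1.8000 = 0.6000
  β: GS value = (-1 - (-1)·0.6000 - (4)·-0.4000) / (8) = 0.1500;  β ← (1−ω)·2.2000 + ω·0.1500 = 0.7650
  γ: GS value = (12 - (-2)·0.6000 - (-2)·0.7650) / (-5) = -2.9460;  γ ← (1−ω)·-0.4000 + ω·-2.9460 = -2.1822
Iteration 2:
  α: GS value = (8 - (1)·0.7650 - (-1)·-2.1822) / (3) = 1.6843;  α ← (1−ω)·0.6000 + ω·1.6843 = 1.3590
  β: GS value = (-1 - (-1)·1.3590 - (4)·-2.1822) / (8) = 1.1360;  β ← (1−ω)·0.7650 + ω·1.1360 = 1.0247
  γ: GS value = (12 - (-2)·1.3590 - (-2)·1.0247) / (-5) = -3.3535;  γ ← (1−ω)·-2.1822 + ω·-3.3535 = -3.0021

(1.3590, 1.0247, -3.0021)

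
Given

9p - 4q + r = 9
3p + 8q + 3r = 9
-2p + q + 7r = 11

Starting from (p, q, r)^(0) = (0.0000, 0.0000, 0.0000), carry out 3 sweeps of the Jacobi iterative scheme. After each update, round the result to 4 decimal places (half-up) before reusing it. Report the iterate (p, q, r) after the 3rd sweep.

Iteration 1:
  p = (9 - (-4)·0.0000 - (1)·0.0000) / (9) = 1.0000
  q = (9 - (3)·0.0000 - (3)·0.0000) / (8) = 1.1250
  r = (11 - (-2)·0.0000 - (1)·0.0000) / (7) = 1.5714
Iteration 2:
  p = (9 - (-4)·1.1250 - (1)·1.5714) / (9) = 1.3254
  q = (9 - (3)·1.0000 - (3)·1.5714) / (8) = 0.1607
  r = (11 - (-2)·1.0000 - (1)·1.1250) / (7) = 1.6964
Iteration 3:
  p = (9 - (-4)·0.1607 - (1)·1.6964) / (9) = 0.8829
  q = (9 - (3)·1.3254 - (3)·1.6964) / (8) = -0.0082
  r = (11 - (-2)·1.3254 - (1)·0.1607) / (7) = 1.9272

(0.8829, -0.0082, 1.9272)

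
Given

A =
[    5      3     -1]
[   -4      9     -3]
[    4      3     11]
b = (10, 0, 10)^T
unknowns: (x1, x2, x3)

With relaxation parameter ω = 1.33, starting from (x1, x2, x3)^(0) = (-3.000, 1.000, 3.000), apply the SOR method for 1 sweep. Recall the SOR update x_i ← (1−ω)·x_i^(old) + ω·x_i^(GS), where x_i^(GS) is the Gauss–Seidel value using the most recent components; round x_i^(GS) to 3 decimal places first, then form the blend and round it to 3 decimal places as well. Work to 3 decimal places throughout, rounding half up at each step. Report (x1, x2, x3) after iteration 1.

Iteration 1:
  x1: GS value = (10 - (3)·1.000 - (-1)·3.000) / (5) = 2.000;  x1 ← (1−ω)·-3.000 + ω·2.000 = 3.650
  x2: GS value = (0 - (-4)·3.650 - (-3)·3.000) / (9) = 2.622;  x2 ← (1−ω)·1.000 + ω·2.622 = 3.157
  x3: GS value = (10 - (4)·3.650 - (3)·3.157) / (11) = -1.279;  x3 ← (1−ω)·3.000 + ω·-1.279 = -2.691

(3.650, 3.157, -2.691)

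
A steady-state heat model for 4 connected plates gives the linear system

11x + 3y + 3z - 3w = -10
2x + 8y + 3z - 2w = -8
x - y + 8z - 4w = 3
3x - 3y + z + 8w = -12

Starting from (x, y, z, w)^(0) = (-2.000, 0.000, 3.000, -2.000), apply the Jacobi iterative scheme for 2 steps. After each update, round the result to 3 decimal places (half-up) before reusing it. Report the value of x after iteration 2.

-0.534

Iteration 1:
  x = (-10 - (3)·0.000 - (3)·3.000 - (-3)·-2.000) / (11) = -2.273
  y = (-8 - (2)·-2.000 - (3)·3.000 - (-2)·-2.000) / (8) = -2.125
  z = (3 - (1)·-2.000 - (-1)·0.000 - (-4)·-2.000) / (8) = -0.375
  w = (-12 - (3)·-2.000 - (-3)·0.000 - (1)·3.000) / (8) = -1.125
Iteration 2:
  x = (-10 - (3)·-2.125 - (3)·-0.375 - (-3)·-1.125) / (11) = -0.534
  y = (-8 - (2)·-2.273 - (3)·-0.375 - (-2)·-1.125) / (8) = -0.572
  z = (3 - (1)·-2.273 - (-1)·-2.125 - (-4)·-1.125) / (8) = -0.169
  w = (-12 - (3)·-2.273 - (-3)·-2.125 - (1)·-0.375) / (8) = -1.398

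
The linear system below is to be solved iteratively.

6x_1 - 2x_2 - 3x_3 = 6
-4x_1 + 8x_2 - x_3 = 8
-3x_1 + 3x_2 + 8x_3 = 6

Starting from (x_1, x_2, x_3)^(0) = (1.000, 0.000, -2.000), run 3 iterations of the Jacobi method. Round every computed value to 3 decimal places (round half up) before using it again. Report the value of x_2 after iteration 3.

2.025

Iteration 1:
  x_1 = (6 - (-2)·0.000 - (-3)·-2.000) / (6) = 0.000
  x_2 = (8 - (-4)·1.000 - (-1)·-2.000) / (8) = 1.250
  x_3 = (6 - (-3)·1.000 - (3)·0.000) / (8) = 1.125
Iteration 2:
  x_1 = (6 - (-2)·1.250 - (-3)·1.125) / (6) = 1.979
  x_2 = (8 - (-4)·0.000 - (-1)·1.125) / (8) = 1.141
  x_3 = (6 - (-3)·0.000 - (3)·1.250) / (8) = 0.281
Iteration 3:
  x_1 = (6 - (-2)·1.141 - (-3)·0.281) / (6) = 1.521
  x_2 = (8 - (-4)·1.979 - (-1)·0.281) / (8) = 2.025
  x_3 = (6 - (-3)·1.979 - (3)·1.141) / (8) = 1.064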